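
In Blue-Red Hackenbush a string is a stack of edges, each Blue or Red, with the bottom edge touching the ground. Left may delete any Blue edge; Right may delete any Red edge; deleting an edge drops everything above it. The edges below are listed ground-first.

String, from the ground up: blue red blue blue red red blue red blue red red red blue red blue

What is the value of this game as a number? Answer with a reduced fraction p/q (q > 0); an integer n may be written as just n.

Build value(s[:k]) for k = 1..15, string s = blue red blue blue red red blue red blue red red red blue red blue.
1 of 15 · b · max L 0 · min R +∞ => 1
2 of 15 · br · max L 0 · min R 1 => 1/2
3 of 15 · brb · max L 1/2 · min R 1 => 3/4
4 of 15 · brbb · max L 3/4 · min R 1 => 7/8
5 of 15 · brbbr · max L 3/4 · min R 7/8 => 13/16
6 of 15 · brbbrr · max L 3/4 · min R 13/16 => 25/32
7 of 15 · brbbrrb · max L 25/32 · min R 13/16 => 51/64
8 of 15 · brbbrrbr · max L 25/32 · min R 51/64 => 101/128
9 of 15 · brbbrrbrb · max L 101/128 · min R 51/64 => 203/256
10 of 15 · brbbrrbrbr · max L 101/128 · min R 203/256 => 405/512
11 of 15 · brbbrrbrbrr · max L 101/128 · min R 405/512 => 809/1024
12 of 15 · brbbrrbrbrrr · max L 101/128 · min R 809/1024 => 1617/2048
13 of 15 · brbbrrbrbrrrb · max L 1617/2048 · min R 809/1024 => 3235/4096
14 of 15 · brbbrrbrbrrrbr · max L 1617/2048 · min R 3235/4096 => 6469/8192
15 of 15 · brbbrrbrbrrrbrb · max L 6469/8192 · min R 3235/4096 => 12939/16384

12939/16384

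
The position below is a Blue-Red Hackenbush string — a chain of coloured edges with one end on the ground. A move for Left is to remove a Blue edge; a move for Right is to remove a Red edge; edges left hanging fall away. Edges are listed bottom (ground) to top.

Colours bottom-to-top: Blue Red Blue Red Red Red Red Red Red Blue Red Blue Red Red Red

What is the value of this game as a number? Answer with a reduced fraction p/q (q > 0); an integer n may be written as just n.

8273/16384

g_1 [B]  L=[0]  R=[·]  gives 1
g_2 [BR]  L=[0]  R=[1]  gives 1/2
g_3 [BRB]  L=[0; 1/2]  R=[1]  gives 3/4
g_4 [BRBR]  L=[0; 1/2]  R=[3/4; 1]  gives 5/8
g_5 [BRBRR]  L=[0; 1/2]  R=[5/8; 3/4; 1]  gives 9/16
g_6 [BRBRRR]  L=[0; 1/2]  R=[9/16; 5/8; 3/4; 1]  gives 17/32
g_7 [BRBRRRR]  L=[0; 1/2]  R=[17/32; 9/16; 5/8; 3/4; 1]  gives 33/64
g_8 [BRBRRRRR]  L=[0; 1/2]  R=[33/64; 17/32; 9/16; 5/8; 3/4; 1]  gives 65/128
g_9 [BRBRRRRRR]  L=[0; 1/2]  R=[65/128; 33/64; 17/32; 9/16; 5/8; 3/4; 1]  gives 129/256
g_10 [BRBRRRRRRB]  L=[0; 1/2; 129/256]  R=[65/128; 33/64; 17/32; 9/16; 5/8; 3/4; 1]  gives 259/512
g_11 [BRBRRRRRRBR]  L=[0; 1/2; 129/256]  R=[259/512; 65/128; 33/64; 17/32; 9/16; 5/8; 3/4; 1]  gives 517/1024
g_12 [BRBRRRRRRBRB]  L=[0; 1/2; 129/256; 517/1024]  R=[259/512; 65/128; 33/64; 17/32; 9/16; 5/8; 3/4; 1]  gives 1035/2048
g_13 [BRBRRRRRRBRBR]  L=[0; 1/2; 129/256; 517/1024]  R=[1035/2048; 259/512; 65/128; 33/64; 17/32; 9/16; 5/8; 3/4; 1]  gives 2069/4096
g_14 [BRBRRRRRRBRBRR]  L=[0; 1/2; 129/256; 517/1024]  R=[2069/4096; 1035/2048; 259/512; 65/128; 33/64; 17/32; 9/16; 5/8; 3/4; 1]  gives 4137/8192
g_15 [BRBRRRRRRBRBRRR]  L=[0; 1/2; 129/256; 517/1024]  R=[4137/8192; 2069/4096; 1035/2048; 259/512; 65/128; 33/64; 17/32; 9/16; 5/8; 3/4; 1]  gives 8273/16384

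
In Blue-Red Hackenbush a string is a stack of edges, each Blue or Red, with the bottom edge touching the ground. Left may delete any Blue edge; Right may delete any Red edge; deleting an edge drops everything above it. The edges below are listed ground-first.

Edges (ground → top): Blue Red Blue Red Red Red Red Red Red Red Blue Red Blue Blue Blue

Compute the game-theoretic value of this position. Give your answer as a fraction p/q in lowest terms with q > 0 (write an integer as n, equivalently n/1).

Prefix values for Blue Red Blue Red Red Red Red Red Red Red Blue Red Blue Blue Blue via {L|R} + simplicity:
1 of 15 · B · max L 0 · min R +∞ ⇒ 1
2 of 15 · BR · max L 0 · min R 1 ⇒ 1/2
3 of 15 · BRB · max L 1/2 · min R 1 ⇒ 3/4
4 of 15 · BRBR · max L 1/2 · min R 3/4 ⇒ 5/8
5 of 15 · BRBRR · max L 1/2 · min R 5/8 ⇒ 9/16
6 of 15 · BRBRRR · max L 1/2 · min R 9/16 ⇒ 17/32
7 of 15 · BRBRRRR · max L 1/2 · min R 17/32 ⇒ 33/64
8 of 15 · BRBRRRRR · max L 1/2 · min R 33/64 ⇒ 65/128
9 of 15 · BRBRRRRRR · max L 1/2 · min R 65/128 ⇒ 129/256
10 of 15 · BRBRRRRRRR · max L 1/2 · min R 129/256 ⇒ 257/512
11 of 15 · BRBRRRRRRRB · max L 257/512 · min R 129/256 ⇒ 515/1024
12 of 15 · BRBRRRRRRRBR · max L 257/512 · min R 515/1024 ⇒ 1029/2048
13 of 15 · BRBRRRRRRRBRB · max L 1029/2048 · min R 515/1024 ⇒ 2059/4096
14 of 15 · BRBRRRRRRRBRBB · max L 2059/4096 · min R 515/1024 ⇒ 4119/8192
15 of 15 · BRBRRRRRRRBRBBB · max L 4119/8192 · min R 515/1024 ⇒ 8239/16384

8239/16384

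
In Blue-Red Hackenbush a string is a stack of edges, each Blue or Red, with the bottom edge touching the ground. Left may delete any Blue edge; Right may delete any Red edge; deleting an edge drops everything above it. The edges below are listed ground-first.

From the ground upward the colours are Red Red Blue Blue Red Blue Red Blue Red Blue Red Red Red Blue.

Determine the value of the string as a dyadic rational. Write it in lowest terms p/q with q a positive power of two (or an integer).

-5469/4096

Recurse on prefixes of the 14-edge string Red Red Blue Blue Red Blue Red Blue Red Blue Red Red Red Blue:
G(R) = {  | 0 } ⇒ -1
G(RR) = {  | -1, 0 } ⇒ -2
G(RRB) = { -2 | -1, 0 } ⇒ -3/2
G(RRBB) = { -2, -3/2 | -1, 0 } ⇒ -5/4
G(RRBBR) = { -2, -3/2 | -5/4, -1, 0 } ⇒ -11/8
G(RRBBRB) = { -2, -3/2, -11/8 | -5/4, -1, 0 } ⇒ -21/16
G(RRBBRBR) = { -2, -3/2, -11/8 | -21/16, -5/4, -1, 0 } ⇒ -43/32
G(RRBBRBRB) = { -2, -3/2, -11/8, -43/32 | -21/16, -5/4, -1, 0 } ⇒ -85/64
G(RRBBRBRBR) = { -2, -3/2, -11/8, -43/32 | -85/64, -21/16, -5/4, -1, 0 } ⇒ -171/128
G(RRBBRBRBRB) = { -2, -3/2, -11/8, -43/32, -171/128 | -85/64, -21/16, -5/4, -1, 0 } ⇒ -341/256
G(RRBBRBRBRBR) = { -2, -3/2, -11/8, -43/32, -171/128 | -341/256, -85/64, -21/16, -5/4, -1, 0 } ⇒ -683/512
G(RRBBRBRBRBRR) = { -2, -3/2, -11/8, -43/32, -171/128 | -683/512, -341/256, -85/64, -21/16, -5/4, -1, 0 } ⇒ -1367/1024
G(RRBBRBRBRBRRR) = { -2, -3/2, -11/8, -43/32, -171/128 | -1367/1024, -683/512, -341/256, -85/64, -21/16, -5/4, -1, 0 } ⇒ -2735/2048
G(RRBBRBRBRBRRRB) = { -2, -3/2, -11/8, -43/32, -171/128, -2735/2048 | -1367/1024, -683/512, -341/256, -85/64, -21/16, -5/4, -1, 0 } ⇒ -5469/4096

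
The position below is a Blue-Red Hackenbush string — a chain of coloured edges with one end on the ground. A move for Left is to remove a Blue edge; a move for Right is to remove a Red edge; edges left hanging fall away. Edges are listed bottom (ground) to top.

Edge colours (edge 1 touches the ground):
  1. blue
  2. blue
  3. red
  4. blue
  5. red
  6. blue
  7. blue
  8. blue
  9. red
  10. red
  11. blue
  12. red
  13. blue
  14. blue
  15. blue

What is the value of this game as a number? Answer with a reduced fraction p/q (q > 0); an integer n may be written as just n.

Prefix values for blue blue red blue red blue blue blue red red blue red blue blue blue via {L|R} + simplicity:
value_1 [b]  L=[0]  R=[none]  -> 1
value_2 [bb]  L=[0; 1]  R=[none]  -> 2
value_3 [bbr]  L=[0; 1]  R=[2]  -> 3/2
value_4 [bbrb]  L=[0; 1; 3/2]  R=[2]  -> 7/4
value_5 [bbrbr]  L=[0; 1; 3/2]  R=[7/4; 2]  -> 13/8
value_6 [bbrbrb]  L=[0; 1; 3/2; 13/8]  R=[7/4; 2]  -> 27/16
value_7 [bbrbrbb]  L=[0; 1; 3/2; 13/8; 27/16]  R=[7/4; 2]  -> 55/32
value_8 [bbrbrbbb]  L=[0; 1; 3/2; 13/8; 27/16; 55/32]  R=[7/4; 2]  -> 111/64
value_9 [bbrbrbbbr]  L=[0; 1; 3/2; 13/8; 27/16; 55/32]  R=[111/64; 7/4; 2]  -> 221/128
value_10 [bbrbrbbbrr]  L=[0; 1; 3/2; 13/8; 27/16; 55/32]  R=[221/128; 111/64; 7/4; 2]  -> 441/256
value_11 [bbrbrbbbrrb]  L=[0; 1; 3/2; 13/8; 27/16; 55/32; 441/256]  R=[221/128; 111/64; 7/4; 2]  -> 883/512
value_12 [bbrbrbbbrrbr]  L=[0; 1; 3/2; 13/8; 27/16; 55/32; 441/256]  R=[883/512; 221/128; 111/64; 7/4; 2]  -> 1765/1024
value_13 [bbrbrbbbrrbrb]  L=[0; 1; 3/2; 13/8; 27/16; 55/32; 441/256; 1765/1024]  R=[883/512; 221/128; 111/64; 7/4; 2]  -> 3531/2048
value_14 [bbrbrbbbrrbrbb]  L=[0; 1; 3/2; 13/8; 27/16; 55/32; 441/256; 1765/1024; 3531/2048]  R=[883/512; 221/128; 111/64; 7/4; 2]  -> 7063/4096
value_15 [bbrbrbbbrrbrbbb]  L=[0; 1; 3/2; 13/8; 27/16; 55/32; 441/256; 1765/1024; 3531/2048; 7063/4096]  R=[883/512; 221/128; 111/64; 7/4; 2]  -> 14127/8192

14127/8192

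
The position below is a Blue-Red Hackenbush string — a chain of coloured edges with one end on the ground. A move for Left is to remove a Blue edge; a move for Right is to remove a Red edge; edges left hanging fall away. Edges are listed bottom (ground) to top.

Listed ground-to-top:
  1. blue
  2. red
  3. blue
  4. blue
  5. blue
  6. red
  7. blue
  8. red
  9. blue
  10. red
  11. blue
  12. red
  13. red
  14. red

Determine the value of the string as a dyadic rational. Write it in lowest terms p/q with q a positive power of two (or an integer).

7505/8192

Build G(s[:k]) for k = 1..14, string s = blue red blue blue blue red blue red blue red blue red red red.
G_1 [b]  L=[0]  R=[(no moves)]  ⇒ 1
G_2 [br]  L=[0]  R=[1]  ⇒ 1/2
G_3 [brb]  L=[0, 1/2]  R=[1]  ⇒ 3/4
G_4 [brbb]  L=[0, 1/2, 3/4]  R=[1]  ⇒ 7/8
G_5 [brbbb]  L=[0, 1/2, 3/4, 7/8]  R=[1]  ⇒ 15/16
G_6 [brbbbr]  L=[0, 1/2, 3/4, 7/8]  R=[15/16, 1]  ⇒ 29/32
G_7 [brbbbrb]  L=[0, 1/2, 3/4, 7/8, 29/32]  R=[15/16, 1]  ⇒ 59/64
G_8 [brbbbrbr]  L=[0, 1/2, 3/4, 7/8, 29/32]  R=[59/64, 15/16, 1]  ⇒ 117/128
G_9 [brbbbrbrb]  L=[0, 1/2, 3/4, 7/8, 29/32, 117/128]  R=[59/64, 15/16, 1]  ⇒ 235/256
G_10 [brbbbrbrbr]  L=[0, 1/2, 3/4, 7/8, 29/32, 117/128]  R=[235/256, 59/64, 15/16, 1]  ⇒ 469/512
G_11 [brbbbrbrbrb]  L=[0, 1/2, 3/4, 7/8, 29/32, 117/128, 469/512]  R=[235/256, 59/64, 15/16, 1]  ⇒ 939/1024
G_12 [brbbbrbrbrbr]  L=[0, 1/2, 3/4, 7/8, 29/32, 117/128, 469/512]  R=[939/1024, 235/256, 59/64, 15/16, 1]  ⇒ 1877/2048
G_13 [brbbbrbrbrbrr]  L=[0, 1/2, 3/4, 7/8, 29/32, 117/128, 469/512]  R=[1877/2048, 939/1024, 235/256, 59/64, 15/16, 1]  ⇒ 3753/4096
G_14 [brbbbrbrbrbrrr]  L=[0, 1/2, 3/4, 7/8, 29/32, 117/128, 469/512]  R=[3753/4096, 1877/2048, 939/1024, 235/256, 59/64, 15/16, 1]  ⇒ 7505/8192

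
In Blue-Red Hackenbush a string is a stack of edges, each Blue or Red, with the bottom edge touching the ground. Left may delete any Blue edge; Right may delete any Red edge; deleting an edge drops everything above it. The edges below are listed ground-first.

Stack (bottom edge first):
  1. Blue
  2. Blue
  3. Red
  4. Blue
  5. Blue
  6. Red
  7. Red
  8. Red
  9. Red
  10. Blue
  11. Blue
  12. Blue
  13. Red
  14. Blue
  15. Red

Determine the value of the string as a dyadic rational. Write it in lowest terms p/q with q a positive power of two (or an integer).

14453/8192

Recurse on prefixes of the 15-edge string Blue Blue Red Blue Blue Red Red Red Red Blue Blue Blue Red Blue Red:
1 of 15 · B · max L 0 · min R +∞ so 1
2 of 15 · BB · max L 1 · min R +∞ so 2
3 of 15 · BBR · max L 1 · min R 2 so 3/2
4 of 15 · BBRB · max L 3/2 · min R 2 so 7/4
5 of 15 · BBRBB · max L 7/4 · min R 2 so 15/8
6 of 15 · BBRBBR · max L 7/4 · min R 15/8 so 29/16
7 of 15 · BBRBBRR · max L 7/4 · min R 29/16 so 57/32
8 of 15 · BBRBBRRR · max L 7/4 · min R 57/32 so 113/64
9 of 15 · BBRBBRRRR · max L 7/4 · min R 113/64 so 225/128
10 of 15 · BBRBBRRRRB · max L 225/128 · min R 113/64 so 451/256
11 of 15 · BBRBBRRRRBB · max L 451/256 · min R 113/64 so 903/512
12 of 15 · BBRBBRRRRBBB · max L 903/512 · min R 113/64 so 1807/1024
13 of 15 · BBRBBRRRRBBBR · max L 903/512 · min R 1807/1024 so 3613/2048
14 of 15 · BBRBBRRRRBBBRB · max L 3613/2048 · min R 1807/1024 so 7227/4096
15 of 15 · BBRBBRRRRBBBRBR · max L 3613/2048 · min R 7227/4096 so 14453/8192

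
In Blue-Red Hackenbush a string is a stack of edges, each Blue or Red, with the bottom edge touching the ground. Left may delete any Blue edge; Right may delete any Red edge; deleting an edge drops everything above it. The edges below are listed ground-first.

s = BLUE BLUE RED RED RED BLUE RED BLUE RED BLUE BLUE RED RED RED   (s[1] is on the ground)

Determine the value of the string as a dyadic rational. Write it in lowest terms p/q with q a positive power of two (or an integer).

4785/4096

Build G(s[:k]) for k = 1..14, string s = BLUE BLUE RED RED RED BLUE RED BLUE RED BLUE BLUE RED RED RED.
step 1: add BLUE to get B; options L={ 0 } R={  } → 1
step 2: add BLUE to get BB; options L={ 0, 1 } R={  } → 2
step 3: add RED to get BBR; options L={ 0, 1 } R={ 2 } → 3/2
step 4: add RED to get BBRR; options L={ 0, 1 } R={ 3/2, 2 } → 5/4
step 5: add RED to get BBRRR; options L={ 0, 1 } R={ 5/4, 3/2, 2 } → 9/8
step 6: add BLUE to get BBRRRB; options L={ 0, 1, 9/8 } R={ 5/4, 3/2, 2 } → 19/16
step 7: add RED to get BBRRRBR; options L={ 0, 1, 9/8 } R={ 19/16, 5/4, 3/2, 2 } → 37/32
step 8: add BLUE to get BBRRRBRB; options L={ 0, 1, 9/8, 37/32 } R={ 19/16, 5/4, 3/2, 2 } → 75/64
step 9: add RED to get BBRRRBRBR; options L={ 0, 1, 9/8, 37/32 } R={ 75/64, 19/16, 5/4, 3/2, 2 } → 149/128
step 10: add BLUE to get BBRRRBRBRB; options L={ 0, 1, 9/8, 37/32, 149/128 } R={ 75/64, 19/16, 5/4, 3/2, 2 } → 299/256
step 11: add BLUE to get BBRRRBRBRBB; options L={ 0, 1, 9/8, 37/32, 149/128, 299/256 } R={ 75/64, 19/16, 5/4, 3/2, 2 } → 599/512
step 12: add RED to get BBRRRBRBRBBR; options L={ 0, 1, 9/8, 37/32, 149/128, 299/256 } R={ 599/512, 75/64, 19/16, 5/4, 3/2, 2 } → 1197/1024
step 13: add RED to get BBRRRBRBRBBRR; options L={ 0, 1, 9/8, 37/32, 149/128, 299/256 } R={ 1197/1024, 599/512, 75/64, 19/16, 5/4, 3/2, 2 } → 2393/2048
step 14: add RED to get BBRRRBRBRBBRRR; options L={ 0, 1, 9/8, 37/32, 149/128, 299/256 } R={ 2393/2048, 1197/1024, 599/512, 75/64, 19/16, 5/4, 3/2, 2 } → 4785/4096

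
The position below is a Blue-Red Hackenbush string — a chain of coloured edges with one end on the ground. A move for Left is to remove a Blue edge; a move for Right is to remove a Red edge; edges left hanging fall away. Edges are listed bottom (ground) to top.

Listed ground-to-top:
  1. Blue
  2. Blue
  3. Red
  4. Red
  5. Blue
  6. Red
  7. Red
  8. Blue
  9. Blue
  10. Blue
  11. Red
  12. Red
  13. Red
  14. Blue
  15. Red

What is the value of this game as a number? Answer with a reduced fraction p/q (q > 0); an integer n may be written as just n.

Recurse on prefixes of the 15-edge string Blue Blue Red Red Blue Red Red Blue Blue Blue Red Red Red Blue Red:
edge 1 of 15 (Blue): { 0 |  } => 1
edge 2 of 15 (Blue): { 0 1 |  } => 2
edge 3 of 15 (Red): { 0 1 | 2 } => 3/2
edge 4 of 15 (Red): { 0 1 | 3/2 2 } => 5/4
edge 5 of 15 (Blue): { 0 1 5/4 | 3/2 2 } => 11/8
edge 6 of 15 (Red): { 0 1 5/4 | 11/8 3/2 2 } => 21/16
edge 7 of 15 (Red): { 0 1 5/4 | 21/16 11/8 3/2 2 } => 41/32
edge 8 of 15 (Blue): { 0 1 5/4 41/32 | 21/16 11/8 3/2 2 } => 83/64
edge 9 of 15 (Blue): { 0 1 5/4 41/32 83/64 | 21/16 11/8 3/2 2 } => 167/128
edge 10 of 15 (Blue): { 0 1 5/4 41/32 83/64 167/128 | 21/16 11/8 3/2 2 } => 335/256
edge 11 of 15 (Red): { 0 1 5/4 41/32 83/64 167/128 | 335/256 21/16 11/8 3/2 2 } => 669/512
edge 12 of 15 (Red): { 0 1 5/4 41/32 83/64 167/128 | 669/512 335/256 21/16 11/8 3/2 2 } => 1337/1024
edge 13 of 15 (Red): { 0 1 5/4 41/32 83/64 167/128 | 1337/1024 669/512 335/256 21/16 11/8 3/2 2 } => 2673/2048
edge 14 of 15 (Blue): { 0 1 5/4 41/32 83/64 167/128 2673/2048 | 1337/1024 669/512 335/256 21/16 11/8 3/2 2 } => 5347/4096
edge 15 of 15 (Red): { 0 1 5/4 41/32 83/64 167/128 2673/2048 | 5347/4096 1337/1024 669/512 335/256 21/16 11/8 3/2 2 } => 10693/8192

10693/8192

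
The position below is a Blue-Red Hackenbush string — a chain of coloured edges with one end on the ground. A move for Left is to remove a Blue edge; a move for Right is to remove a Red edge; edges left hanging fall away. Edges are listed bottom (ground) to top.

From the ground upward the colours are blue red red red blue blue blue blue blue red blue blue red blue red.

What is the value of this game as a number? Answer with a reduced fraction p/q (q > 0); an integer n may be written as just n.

4021/16384

edge 1 of 15 (blue): { 0 |  } → 1
edge 2 of 15 (red): { 0 | 1 } → 1/2
edge 3 of 15 (red): { 0 | 1/2, 1 } → 1/4
edge 4 of 15 (red): { 0 | 1/4, 1/2, 1 } → 1/8
edge 5 of 15 (blue): { 0, 1/8 | 1/4, 1/2, 1 } → 3/16
edge 6 of 15 (blue): { 0, 1/8, 3/16 | 1/4, 1/2, 1 } → 7/32
edge 7 of 15 (blue): { 0, 1/8, 3/16, 7/32 | 1/4, 1/2, 1 } → 15/64
edge 8 of 15 (blue): { 0, 1/8, 3/16, 7/32, 15/64 | 1/4, 1/2, 1 } → 31/128
edge 9 of 15 (blue): { 0, 1/8, 3/16, 7/32, 15/64, 31/128 | 1/4, 1/2, 1 } → 63/256
edge 10 of 15 (red): { 0, 1/8, 3/16, 7/32, 15/64, 31/128 | 63/256, 1/4, 1/2, 1 } → 125/512
edge 11 of 15 (blue): { 0, 1/8, 3/16, 7/32, 15/64, 31/128, 125/512 | 63/256, 1/4, 1/2, 1 } → 251/1024
edge 12 of 15 (blue): { 0, 1/8, 3/16, 7/32, 15/64, 31/128, 125/512, 251/1024 | 63/256, 1/4, 1/2, 1 } → 503/2048
edge 13 of 15 (red): { 0, 1/8, 3/16, 7/32, 15/64, 31/128, 125/512, 251/1024 | 503/2048, 63/256, 1/4, 1/2, 1 } → 1005/4096
edge 14 of 15 (blue): { 0, 1/8, 3/16, 7/32, 15/64, 31/128, 125/512, 251/1024, 1005/4096 | 503/2048, 63/256, 1/4, 1/2, 1 } → 2011/8192
edge 15 of 15 (red): { 0, 1/8, 3/16, 7/32, 15/64, 31/128, 125/512, 251/1024, 1005/4096 | 2011/8192, 503/2048, 63/256, 1/4, 1/2, 1 } → 4021/16384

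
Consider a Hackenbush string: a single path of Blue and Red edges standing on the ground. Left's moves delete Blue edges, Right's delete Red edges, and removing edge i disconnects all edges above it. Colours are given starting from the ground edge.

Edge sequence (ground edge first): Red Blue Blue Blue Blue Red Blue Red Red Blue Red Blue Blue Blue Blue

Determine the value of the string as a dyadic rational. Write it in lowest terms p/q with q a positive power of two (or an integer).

R: Left {  }, Right { 0 } ⇒ simplest -1
RB: Left { -1 }, Right { 0 } ⇒ simplest -1/2
RBB: Left { -1, -1/2 }, Right { 0 } ⇒ simplest -1/4
RBBB: Left { -1, -1/2, -1/4 }, Right { 0 } ⇒ simplest -1/8
RBBBB: Left { -1, -1/2, -1/4, -1/8 }, Right { 0 } ⇒ simplest -1/16
RBBBBR: Left { -1, -1/2, -1/4, -1/8 }, Right { -1/16, 0 } ⇒ simplest -3/32
RBBBBRB: Left { -1, -1/2, -1/4, -1/8, -3/32 }, Right { -1/16, 0 } ⇒ simplest -5/64
RBBBBRBR: Left { -1, -1/2, -1/4, -1/8, -3/32 }, Right { -5/64, -1/16, 0 } ⇒ simplest -11/128
RBBBBRBRR: Left { -1, -1/2, -1/4, -1/8, -3/32 }, Right { -11/128, -5/64, -1/16, 0 } ⇒ simplest -23/256
RBBBBRBRRB: Left { -1, -1/2, -1/4, -1/8, -3/32, -23/256 }, Right { -11/128, -5/64, -1/16, 0 } ⇒ simplest -45/512
RBBBBRBRRBR: Left { -1, -1/2, -1/4, -1/8, -3/32, -23/256 }, Right { -45/512, -11/128, -5/64, -1/16, 0 } ⇒ simplest -91/1024
RBBBBRBRRBRB: Left { -1, -1/2, -1/4, -1/8, -3/32, -23/256, -91/1024 }, Right { -45/512, -11/128, -5/64, -1/16, 0 } ⇒ simplest -181/2048
RBBBBRBRRBRBB: Left { -1, -1/2, -1/4, -1/8, -3/32, -23/256, -91/1024, -181/2048 }, Right { -45/512, -11/128, -5/64, -1/16, 0 } ⇒ simplest -361/4096
RBBBBRBRRBRBBB: Left { -1, -1/2, -1/4, -1/8, -3/32, -23/256, -91/1024, -181/2048, -361/4096 }, Right { -45/512, -11/128, -5/64, -1/16, 0 } ⇒ simplest -721/8192
RBBBBRBRRBRBBBB: Left { -1, -1/2, -1/4, -1/8, -3/32, -23/256, -91/1024, -181/2048, -361/4096, -721/8192 }, Right { -45/512, -11/128, -5/64, -1/16, 0 } ⇒ simplest -1441/16384

-1441/16384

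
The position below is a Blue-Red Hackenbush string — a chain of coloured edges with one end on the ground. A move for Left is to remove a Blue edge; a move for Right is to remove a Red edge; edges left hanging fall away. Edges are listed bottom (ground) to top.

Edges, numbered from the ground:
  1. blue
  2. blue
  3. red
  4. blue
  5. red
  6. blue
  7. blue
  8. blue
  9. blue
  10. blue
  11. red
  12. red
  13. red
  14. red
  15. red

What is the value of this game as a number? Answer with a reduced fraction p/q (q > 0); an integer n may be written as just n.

14273/8192

Build G(s[:k]) for k = 1..15, string s = blue blue red blue red blue blue blue blue blue red red red red red.
edge 1 of 15 (blue): { 0 | — } so 1
edge 2 of 15 (blue): { 0; 1 | — } so 2
edge 3 of 15 (red): { 0; 1 | 2 } so 3/2
edge 4 of 15 (blue): { 0; 1; 3/2 | 2 } so 7/4
edge 5 of 15 (red): { 0; 1; 3/2 | 7/4; 2 } so 13/8
edge 6 of 15 (blue): { 0; 1; 3/2; 13/8 | 7/4; 2 } so 27/16
edge 7 of 15 (blue): { 0; 1; 3/2; 13/8; 27/16 | 7/4; 2 } so 55/32
edge 8 of 15 (blue): { 0; 1; 3/2; 13/8; 27/16; 55/32 | 7/4; 2 } so 111/64
edge 9 of 15 (blue): { 0; 1; 3/2; 13/8; 27/16; 55/32; 111/64 | 7/4; 2 } so 223/128
edge 10 of 15 (blue): { 0; 1; 3/2; 13/8; 27/16; 55/32; 111/64; 223/128 | 7/4; 2 } so 447/256
edge 11 of 15 (red): { 0; 1; 3/2; 13/8; 27/16; 55/32; 111/64; 223/128 | 447/256; 7/4; 2 } so 893/512
edge 12 of 15 (red): { 0; 1; 3/2; 13/8; 27/16; 55/32; 111/64; 223/128 | 893/512; 447/256; 7/4; 2 } so 1785/1024
edge 13 of 15 (red): { 0; 1; 3/2; 13/8; 27/16; 55/32; 111/64; 223/128 | 1785/1024; 893/512; 447/256; 7/4; 2 } so 3569/2048
edge 14 of 15 (red): { 0; 1; 3/2; 13/8; 27/16; 55/32; 111/64; 223/128 | 3569/2048; 1785/1024; 893/512; 447/256; 7/4; 2 } so 7137/4096
edge 15 of 15 (red): { 0; 1; 3/2; 13/8; 27/16; 55/32; 111/64; 223/128 | 7137/4096; 3569/2048; 1785/1024; 893/512; 447/256; 7/4; 2 } so 14273/8192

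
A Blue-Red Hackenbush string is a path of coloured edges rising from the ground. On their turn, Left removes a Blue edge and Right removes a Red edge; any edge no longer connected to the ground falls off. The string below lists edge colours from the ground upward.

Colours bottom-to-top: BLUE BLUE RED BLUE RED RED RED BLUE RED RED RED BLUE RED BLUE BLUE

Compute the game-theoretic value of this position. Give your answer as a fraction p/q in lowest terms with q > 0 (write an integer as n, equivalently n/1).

B: Left { 0 }, Right { (no moves) } gives simplest 1
BB: Left { 0, 1 }, Right { (no moves) } gives simplest 2
BBR: Left { 0, 1 }, Right { 2 } gives simplest 3/2
BBRB: Left { 0, 1, 3/2 }, Right { 2 } gives simplest 7/4
BBRBR: Left { 0, 1, 3/2 }, Right { 7/4, 2 } gives simplest 13/8
BBRBRR: Left { 0, 1, 3/2 }, Right { 13/8, 7/4, 2 } gives simplest 25/16
BBRBRRR: Left { 0, 1, 3/2 }, Right { 25/16, 13/8, 7/4, 2 } gives simplest 49/32
BBRBRRRB: Left { 0, 1, 3/2, 49/32 }, Right { 25/16, 13/8, 7/4, 2 } gives simplest 99/64
BBRBRRRBR: Left { 0, 1, 3/2, 49/32 }, Right { 99/64, 25/16, 13/8, 7/4, 2 } gives simplest 197/128
BBRBRRRBRR: Left { 0, 1, 3/2, 49/32 }, Right { 197/128, 99/64, 25/16, 13/8, 7/4, 2 } gives simplest 393/256
BBRBRRRBRRR: Left { 0, 1, 3/2, 49/32 }, Right { 393/256, 197/128, 99/64, 25/16, 13/8, 7/4, 2 } gives simplest 785/512
BBRBRRRBRRRB: Left { 0, 1, 3/2, 49/32, 785/512 }, Right { 393/256, 197/128, 99/64, 25/16, 13/8, 7/4, 2 } gives simplest 1571/1024
BBRBRRRBRRRBR: Left { 0, 1, 3/2, 49/32, 785/512 }, Right { 1571/1024, 393/256, 197/128, 99/64, 25/16, 13/8, 7/4, 2 } gives simplest 3141/2048
BBRBRRRBRRRBRB: Left { 0, 1, 3/2, 49/32, 785/512, 3141/2048 }, Right { 1571/1024, 393/256, 197/128, 99/64, 25/16, 13/8, 7/4, 2 } gives simplest 6283/4096
BBRBRRRBRRRBRBB: Left { 0, 1, 3/2, 49/32, 785/512, 3141/2048, 6283/4096 }, Right { 1571/1024, 393/256, 197/128, 99/64, 25/16, 13/8, 7/4, 2 } gives simplest 12567/8192

12567/8192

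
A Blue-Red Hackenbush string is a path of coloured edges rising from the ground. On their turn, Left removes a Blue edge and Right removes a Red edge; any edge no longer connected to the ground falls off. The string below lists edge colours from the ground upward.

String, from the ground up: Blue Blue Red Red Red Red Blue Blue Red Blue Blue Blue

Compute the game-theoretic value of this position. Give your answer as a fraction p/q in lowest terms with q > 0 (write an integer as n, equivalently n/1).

1 of 12 · B · max L 0 · min R +∞ so 1
2 of 12 · BB · max L 1 · min R +∞ so 2
3 of 12 · BBR · max L 1 · min R 2 so 3/2
4 of 12 · BBRR · max L 1 · min R 3/2 so 5/4
5 of 12 · BBRRR · max L 1 · min R 5/4 so 9/8
6 of 12 · BBRRRR · max L 1 · min R 9/8 so 17/16
7 of 12 · BBRRRRB · max L 17/16 · min R 9/8 so 35/32
8 of 12 · BBRRRRBB · max L 35/32 · min R 9/8 so 71/64
9 of 12 · BBRRRRBBR · max L 35/32 · min R 71/64 so 141/128
10 of 12 · BBRRRRBBRB · max L 141/128 · min R 71/64 so 283/256
11 of 12 · BBRRRRBBRBB · max L 283/256 · min R 71/64 so 567/512
12 of 12 · BBRRRRBBRBBB · max L 567/512 · min R 71/64 so 1135/1024

1135/1024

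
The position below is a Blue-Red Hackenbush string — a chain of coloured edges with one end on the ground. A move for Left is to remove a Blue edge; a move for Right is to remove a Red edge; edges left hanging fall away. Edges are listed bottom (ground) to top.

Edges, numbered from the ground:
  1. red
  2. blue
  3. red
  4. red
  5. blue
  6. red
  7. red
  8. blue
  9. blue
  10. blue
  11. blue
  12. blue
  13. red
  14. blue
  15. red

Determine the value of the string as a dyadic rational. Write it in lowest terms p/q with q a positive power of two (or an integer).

Recurse on prefixes of the 15-edge string red blue red red blue red red blue blue blue blue blue red blue red:
r: Left { ∅ }, Right { 0 } ⇒ simplest -1
rb: Left { -1 }, Right { 0 } ⇒ simplest -1/2
rbr: Left { -1 }, Right { -1/2 0 } ⇒ simplest -3/4
rbrr: Left { -1 }, Right { -3/4 -1/2 0 } ⇒ simplest -7/8
rbrrb: Left { -1 -7/8 }, Right { -3/4 -1/2 0 } ⇒ simplest -13/16
rbrrbr: Left { -1 -7/8 }, Right { -13/16 -3/4 -1/2 0 } ⇒ simplest -27/32
rbrrbrr: Left { -1 -7/8 }, Right { -27/32 -13/16 -3/4 -1/2 0 } ⇒ simplest -55/64
rbrrbrrb: Left { -1 -7/8 -55/64 }, Right { -27/32 -13/16 -3/4 -1/2 0 } ⇒ simplest -109/128
rbrrbrrbb: Left { -1 -7/8 -55/64 -109/128 }, Right { -27/32 -13/16 -3/4 -1/2 0 } ⇒ simplest -217/256
rbrrbrrbbb: Left { -1 -7/8 -55/64 -109/128 -217/256 }, Right { -27/32 -13/16 -3/4 -1/2 0 } ⇒ simplest -433/512
rbrrbrrbbbb: Left { -1 -7/8 -55/64 -109/128 -217/256 -433/512 }, Right { -27/32 -13/16 -3/4 -1/2 0 } ⇒ simplest -865/1024
rbrrbrrbbbbb: Left { -1 -7/8 -55/64 -109/128 -217/256 -433/512 -865/1024 }, Right { -27/32 -13/16 -3/4 -1/2 0 } ⇒ simplest -1729/2048
rbrrbrrbbbbbr: Left { -1 -7/8 -55/64 -109/128 -217/256 -433/512 -865/1024 }, Right { -1729/2048 -27/32 -13/16 -3/4 -1/2 0 } ⇒ simplest -3459/4096
rbrrbrrbbbbbrb: Left { -1 -7/8 -55/64 -109/128 -217/256 -433/512 -865/1024 -3459/4096 }, Right { -1729/2048 -27/32 -13/16 -3/4 -1/2 0 } ⇒ simplest -6917/8192
rbrrbrrbbbbbrbr: Left { -1 -7/8 -55/64 -109/128 -217/256 -433/512 -865/1024 -3459/4096 }, Right { -6917/8192 -1729/2048 -27/32 -13/16 -3/4 -1/2 0 } ⇒ simplest -13835/16384

-13835/16384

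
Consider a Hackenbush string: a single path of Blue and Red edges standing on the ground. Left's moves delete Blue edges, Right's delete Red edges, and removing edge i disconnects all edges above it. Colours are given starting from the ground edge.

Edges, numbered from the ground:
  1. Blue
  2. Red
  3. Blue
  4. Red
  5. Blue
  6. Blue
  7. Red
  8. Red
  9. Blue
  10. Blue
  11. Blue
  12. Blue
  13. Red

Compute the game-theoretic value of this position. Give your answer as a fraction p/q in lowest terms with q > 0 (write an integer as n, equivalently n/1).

2877/4096

Prefix values for Blue Red Blue Red Blue Blue Red Red Blue Blue Blue Blue Red via {L|R} + simplicity:
G_1 [B]  L=[0]  R=[·]  -> 1
G_2 [BR]  L=[0]  R=[1]  -> 1/2
G_3 [BRB]  L=[0; 1/2]  R=[1]  -> 3/4
G_4 [BRBR]  L=[0; 1/2]  R=[3/4; 1]  -> 5/8
G_5 [BRBRB]  L=[0; 1/2; 5/8]  R=[3/4; 1]  -> 11/16
G_6 [BRBRBB]  L=[0; 1/2; 5/8; 11/16]  R=[3/4; 1]  -> 23/32
G_7 [BRBRBBR]  L=[0; 1/2; 5/8; 11/16]  R=[23/32; 3/4; 1]  -> 45/64
G_8 [BRBRBBRR]  L=[0; 1/2; 5/8; 11/16]  R=[45/64; 23/32; 3/4; 1]  -> 89/128
G_9 [BRBRBBRRB]  L=[0; 1/2; 5/8; 11/16; 89/128]  R=[45/64; 23/32; 3/4; 1]  -> 179/256
G_10 [BRBRBBRRBB]  L=[0; 1/2; 5/8; 11/16; 89/128; 179/256]  R=[45/64; 23/32; 3/4; 1]  -> 359/512
G_11 [BRBRBBRRBBB]  L=[0; 1/2; 5/8; 11/16; 89/128; 179/256; 359/512]  R=[45/64; 23/32; 3/4; 1]  -> 719/1024
G_12 [BRBRBBRRBBBB]  L=[0; 1/2; 5/8; 11/16; 89/128; 179/256; 359/512; 719/1024]  R=[45/64; 23/32; 3/4; 1]  -> 1439/2048
G_13 [BRBRBBRRBBBBR]  L=[0; 1/2; 5/8; 11/16; 89/128; 179/256; 359/512; 719/1024]  R=[1439/2048; 45/64; 23/32; 3/4; 1]  -> 2877/4096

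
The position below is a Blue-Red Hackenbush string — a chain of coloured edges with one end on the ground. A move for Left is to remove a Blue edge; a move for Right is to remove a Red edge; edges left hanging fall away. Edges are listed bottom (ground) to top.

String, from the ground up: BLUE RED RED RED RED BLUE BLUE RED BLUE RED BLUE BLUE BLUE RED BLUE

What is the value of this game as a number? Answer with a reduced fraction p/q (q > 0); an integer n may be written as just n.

g_1 [B]  L=[0]  R=[·]  -> 1
g_2 [BR]  L=[0]  R=[1]  -> 1/2
g_3 [BRR]  L=[0]  R=[1/2; 1]  -> 1/4
g_4 [BRRR]  L=[0]  R=[1/4; 1/2; 1]  -> 1/8
g_5 [BRRRR]  L=[0]  R=[1/8; 1/4; 1/2; 1]  -> 1/16
g_6 [BRRRRB]  L=[0; 1/16]  R=[1/8; 1/4; 1/2; 1]  -> 3/32
g_7 [BRRRRBB]  L=[0; 1/16; 3/32]  R=[1/8; 1/4; 1/2; 1]  -> 7/64
g_8 [BRRRRBBR]  L=[0; 1/16; 3/32]  R=[7/64; 1/8; 1/4; 1/2; 1]  -> 13/128
g_9 [BRRRRBBRB]  L=[0; 1/16; 3/32; 13/128]  R=[7/64; 1/8; 1/4; 1/2; 1]  -> 27/256
g_10 [BRRRRBBRBR]  L=[0; 1/16; 3/32; 13/128]  R=[27/256; 7/64; 1/8; 1/4; 1/2; 1]  -> 53/512
g_11 [BRRRRBBRBRB]  L=[0; 1/16; 3/32; 13/128; 53/512]  R=[27/256; 7/64; 1/8; 1/4; 1/2; 1]  -> 107/1024
g_12 [BRRRRBBRBRBB]  L=[0; 1/16; 3/32; 13/128; 53/512; 107/1024]  R=[27/256; 7/64; 1/8; 1/4; 1/2; 1]  -> 215/2048
g_13 [BRRRRBBRBRBBB]  L=[0; 1/16; 3/32; 13/128; 53/512; 107/1024; 215/2048]  R=[27/256; 7/64; 1/8; 1/4; 1/2; 1]  -> 431/4096
g_14 [BRRRRBBRBRBBBR]  L=[0; 1/16; 3/32; 13/128; 53/512; 107/1024; 215/2048]  R=[431/4096; 27/256; 7/64; 1/8; 1/4; 1/2; 1]  -> 861/8192
g_15 [BRRRRBBRBRBBBRB]  L=[0; 1/16; 3/32; 13/128; 53/512; 107/1024; 215/2048; 861/8192]  R=[431/4096; 27/256; 7/64; 1/8; 1/4; 1/2; 1]  -> 1723/16384

1723/16384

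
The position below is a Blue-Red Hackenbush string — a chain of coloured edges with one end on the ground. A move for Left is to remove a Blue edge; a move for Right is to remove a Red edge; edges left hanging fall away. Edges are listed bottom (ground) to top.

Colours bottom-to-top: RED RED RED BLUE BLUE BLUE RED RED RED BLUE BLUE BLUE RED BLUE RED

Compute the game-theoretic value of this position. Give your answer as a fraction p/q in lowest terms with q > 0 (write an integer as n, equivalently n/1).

1 of 15 · R · max L −∞ · min R 0 — -1
2 of 15 · RR · max L −∞ · min R -1 — -2
3 of 15 · RRR · max L −∞ · min R -2 — -3
4 of 15 · RRRB · max L -3 · min R -2 — -5/2
5 of 15 · RRRBB · max L -5/2 · min R -2 — -9/4
6 of 15 · RRRBBB · max L -9/4 · min R -2 — -17/8
7 of 15 · RRRBBBR · max L -9/4 · min R -17/8 — -35/16
8 of 15 · RRRBBBRR · max L -9/4 · min R -35/16 — -71/32
9 of 15 · RRRBBBRRR · max L -9/4 · min R -71/32 — -143/64
10 of 15 · RRRBBBRRRB · max L -143/64 · min R -71/32 — -285/128
11 of 15 · RRRBBBRRRBB · max L -285/128 · min R -71/32 — -569/256
12 of 15 · RRRBBBRRRBBB · max L -569/256 · min R -71/32 — -1137/512
13 of 15 · RRRBBBRRRBBBR · max L -569/256 · min R -1137/512 — -2275/1024
14 of 15 · RRRBBBRRRBBBRB · max L -2275/1024 · min R -1137/512 — -4549/2048
15 of 15 · RRRBBBRRRBBBRBR · max L -2275/1024 · min R -4549/2048 — -9099/4096

-9099/4096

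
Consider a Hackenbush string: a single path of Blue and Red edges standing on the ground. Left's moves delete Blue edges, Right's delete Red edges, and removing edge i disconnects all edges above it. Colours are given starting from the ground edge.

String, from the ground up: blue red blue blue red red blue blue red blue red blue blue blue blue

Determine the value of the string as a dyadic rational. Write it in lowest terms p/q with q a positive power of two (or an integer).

13151/16384

1 of 15 · b · max L 0 · min R +∞ so 1
2 of 15 · br · max L 0 · min R 1 so 1/2
3 of 15 · brb · max L 1/2 · min R 1 so 3/4
4 of 15 · brbb · max L 3/4 · min R 1 so 7/8
5 of 15 · brbbr · max L 3/4 · min R 7/8 so 13/16
6 of 15 · brbbrr · max L 3/4 · min R 13/16 so 25/32
7 of 15 · brbbrrb · max L 25/32 · min R 13/16 so 51/64
8 of 15 · brbbrrbb · max L 51/64 · min R 13/16 so 103/128
9 of 15 · brbbrrbbr · max L 51/64 · min R 103/128 so 205/256
10 of 15 · brbbrrbbrb · max L 205/256 · min R 103/128 so 411/512
11 of 15 · brbbrrbbrbr · max L 205/256 · min R 411/512 so 821/1024
12 of 15 · brbbrrbbrbrb · max L 821/1024 · min R 411/512 so 1643/2048
13 of 15 · brbbrrbbrbrbb · max L 1643/2048 · min R 411/512 so 3287/4096
14 of 15 · brbbrrbbrbrbbb · max L 3287/4096 · min R 411/512 so 6575/8192
15 of 15 · brbbrrbbrbrbbbb · max L 6575/8192 · min R 411/512 so 13151/16384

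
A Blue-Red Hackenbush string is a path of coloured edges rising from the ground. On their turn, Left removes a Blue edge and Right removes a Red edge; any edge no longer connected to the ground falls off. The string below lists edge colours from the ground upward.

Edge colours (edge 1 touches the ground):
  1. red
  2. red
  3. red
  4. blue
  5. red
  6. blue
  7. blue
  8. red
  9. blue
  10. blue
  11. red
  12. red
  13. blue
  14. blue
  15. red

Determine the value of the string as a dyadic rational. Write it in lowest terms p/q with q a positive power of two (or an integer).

Prefix values for red red red blue red blue blue red blue blue red red blue blue red via {L|R} + simplicity:
edge 1 of 15 (red): {  | 0 } = -1
edge 2 of 15 (red): {  | -1; 0 } = -2
edge 3 of 15 (red): {  | -2; -1; 0 } = -3
edge 4 of 15 (blue): { -3 | -2; -1; 0 } = -5/2
edge 5 of 15 (red): { -3 | -5/2; -2; -1; 0 } = -11/4
edge 6 of 15 (blue): { -3; -11/4 | -5/2; -2; -1; 0 } = -21/8
edge 7 of 15 (blue): { -3; -11/4; -21/8 | -5/2; -2; -1; 0 } = -41/16
edge 8 of 15 (red): { -3; -11/4; -21/8 | -41/16; -5/2; -2; -1; 0 } = -83/32
edge 9 of 15 (blue): { -3; -11/4; -21/8; -83/32 | -41/16; -5/2; -2; -1; 0 } = -165/64
edge 10 of 15 (blue): { -3; -11/4; -21/8; -83/32; -165/64 | -41/16; -5/2; -2; -1; 0 } = -329/128
edge 11 of 15 (red): { -3; -11/4; -21/8; -83/32; -165/64 | -329/128; -41/16; -5/2; -2; -1; 0 } = -659/256
edge 12 of 15 (red): { -3; -11/4; -21/8; -83/32; -165/64 | -659/256; -329/128; -41/16; -5/2; -2; -1; 0 } = -1319/512
edge 13 of 15 (blue): { -3; -11/4; -21/8; -83/32; -165/64; -1319/512 | -659/256; -329/128; -41/16; -5/2; -2; -1; 0 } = -2637/1024
edge 14 of 15 (blue): { -3; -11/4; -21/8; -83/32; -165/64; -1319/512; -2637/1024 | -659/256; -329/128; -41/16; -5/2; -2; -1; 0 } = -5273/2048
edge 15 of 15 (red): { -3; -11/4; -21/8; -83/32; -165/64; -1319/512; -2637/1024 | -5273/2048; -659/256; -329/128; -41/16; -5/2; -2; -1; 0 } = -10547/4096

-10547/4096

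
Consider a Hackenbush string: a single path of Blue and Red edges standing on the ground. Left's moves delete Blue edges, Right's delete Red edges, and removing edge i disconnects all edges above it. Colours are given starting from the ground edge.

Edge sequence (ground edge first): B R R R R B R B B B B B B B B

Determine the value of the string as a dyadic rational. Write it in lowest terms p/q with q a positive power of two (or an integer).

step 1: add B to get B; options L={ 0 } R={ ∅ } => 1
step 2: add R to get BR; options L={ 0 } R={ 1 } => 1/2
step 3: add R to get BRR; options L={ 0 } R={ 1/2, 1 } => 1/4
step 4: add R to get BRRR; options L={ 0 } R={ 1/4, 1/2, 1 } => 1/8
step 5: add R to get BRRRR; options L={ 0 } R={ 1/8, 1/4, 1/2, 1 } => 1/16
step 6: add B to get BRRRRB; options L={ 0, 1/16 } R={ 1/8, 1/4, 1/2, 1 } => 3/32
step 7: add R to get BRRRRBR; options L={ 0, 1/16 } R={ 3/32, 1/8, 1/4, 1/2, 1 } => 5/64
step 8: add B to get BRRRRBRB; options L={ 0, 1/16, 5/64 } R={ 3/32, 1/8, 1/4, 1/2, 1 } => 11/128
step 9: add B to get BRRRRBRBB; options L={ 0, 1/16, 5/64, 11/128 } R={ 3/32, 1/8, 1/4, 1/2, 1 } => 23/256
step 10: add B to get BRRRRBRBBB; options L={ 0, 1/16, 5/64, 11/128, 23/256 } R={ 3/32, 1/8, 1/4, 1/2, 1 } => 47/512
step 11: add B to get BRRRRBRBBBB; options L={ 0, 1/16, 5/64, 11/128, 23/256, 47/512 } R={ 3/32, 1/8, 1/4, 1/2, 1 } => 95/1024
step 12: add B to get BRRRRBRBBBBB; options L={ 0, 1/16, 5/64, 11/128, 23/256, 47/512, 95/1024 } R={ 3/32, 1/8, 1/4, 1/2, 1 } => 191/2048
step 13: add B to get BRRRRBRBBBBBB; options L={ 0, 1/16, 5/64, 11/128, 23/256, 47/512, 95/1024, 191/2048 } R={ 3/32, 1/8, 1/4, 1/2, 1 } => 383/4096
step 14: add B to get BRRRRBRBBBBBBB; options L={ 0, 1/16, 5/64, 11/128, 23/256, 47/512, 95/1024, 191/2048, 383/4096 } R={ 3/32, 1/8, 1/4, 1/2, 1 } => 767/8192
step 15: add B to get BRRRRBRBBBBBBBB; options L={ 0, 1/16, 5/64, 11/128, 23/256, 47/512, 95/1024, 191/2048, 383/4096, 767/8192 } R={ 3/32, 1/8, 1/4, 1/2, 1 } => 1535/16384

1535/16384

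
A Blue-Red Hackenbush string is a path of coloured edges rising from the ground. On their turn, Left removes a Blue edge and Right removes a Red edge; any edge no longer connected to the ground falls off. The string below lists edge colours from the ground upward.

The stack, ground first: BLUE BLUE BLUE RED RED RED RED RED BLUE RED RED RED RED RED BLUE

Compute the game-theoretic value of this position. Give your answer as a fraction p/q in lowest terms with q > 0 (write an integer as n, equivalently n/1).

B: Left { 0 }, Right { ∅ } -> simplest 1
BB: Left { 0; 1 }, Right { ∅ } -> simplest 2
BBB: Left { 0; 1; 2 }, Right { ∅ } -> simplest 3
BBBR: Left { 0; 1; 2 }, Right { 3 } -> simplest 5/2
BBBRR: Left { 0; 1; 2 }, Right { 5/2; 3 } -> simplest 9/4
BBBRRR: Left { 0; 1; 2 }, Right { 9/4; 5/2; 3 } -> simplest 17/8
BBBRRRR: Left { 0; 1; 2 }, Right { 17/8; 9/4; 5/2; 3 } -> simplest 33/16
BBBRRRRR: Left { 0; 1; 2 }, Right { 33/16; 17/8; 9/4; 5/2; 3 } -> simplest 65/32
BBBRRRRRB: Left { 0; 1; 2; 65/32 }, Right { 33/16; 17/8; 9/4; 5/2; 3 } -> simplest 131/64
BBBRRRRRBR: Left { 0; 1; 2; 65/32 }, Right { 131/64; 33/16; 17/8; 9/4; 5/2; 3 } -> simplest 261/128
BBBRRRRRBRR: Left { 0; 1; 2; 65/32 }, Right { 261/128; 131/64; 33/16; 17/8; 9/4; 5/2; 3 } -> simplest 521/256
BBBRRRRRBRRR: Left { 0; 1; 2; 65/32 }, Right { 521/256; 261/128; 131/64; 33/16; 17/8; 9/4; 5/2; 3 } -> simplest 1041/512
BBBRRRRRBRRRR: Left { 0; 1; 2; 65/32 }, Right { 1041/512; 521/256; 261/128; 131/64; 33/16; 17/8; 9/4; 5/2; 3 } -> simplest 2081/1024
BBBRRRRRBRRRRR: Left { 0; 1; 2; 65/32 }, Right { 2081/1024; 1041/512; 521/256; 261/128; 131/64; 33/16; 17/8; 9/4; 5/2; 3 } -> simplest 4161/2048
BBBRRRRRBRRRRRB: Left { 0; 1; 2; 65/32; 4161/2048 }, Right { 2081/1024; 1041/512; 521/256; 261/128; 131/64; 33/16; 17/8; 9/4; 5/2; 3 } -> simplest 8323/4096

8323/4096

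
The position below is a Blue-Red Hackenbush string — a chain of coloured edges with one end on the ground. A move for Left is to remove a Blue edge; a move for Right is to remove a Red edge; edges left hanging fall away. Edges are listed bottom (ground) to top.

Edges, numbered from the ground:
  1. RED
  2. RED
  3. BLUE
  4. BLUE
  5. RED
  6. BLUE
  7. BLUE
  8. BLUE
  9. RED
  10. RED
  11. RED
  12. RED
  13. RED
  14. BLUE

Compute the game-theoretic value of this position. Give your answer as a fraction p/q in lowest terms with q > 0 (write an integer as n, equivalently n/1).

-5245/4096

Recurse on prefixes of the 14-edge string RED RED BLUE BLUE RED BLUE BLUE BLUE RED RED RED RED RED BLUE:
edge 1 of 14 (RED): { — | 0 } ⇒ -1
edge 2 of 14 (RED): { — | -1 0 } ⇒ -2
edge 3 of 14 (BLUE): { -2 | -1 0 } ⇒ -3/2
edge 4 of 14 (BLUE): { -2 -3/2 | -1 0 } ⇒ -5/4
edge 5 of 14 (RED): { -2 -3/2 | -5/4 -1 0 } ⇒ -11/8
edge 6 of 14 (BLUE): { -2 -3/2 -11/8 | -5/4 -1 0 } ⇒ -21/16
edge 7 of 14 (BLUE): { -2 -3/2 -11/8 -21/16 | -5/4 -1 0 } ⇒ -41/32
edge 8 of 14 (BLUE): { -2 -3/2 -11/8 -21/16 -41/32 | -5/4 -1 0 } ⇒ -81/64
edge 9 of 14 (RED): { -2 -3/2 -11/8 -21/16 -41/32 | -81/64 -5/4 -1 0 } ⇒ -163/128
edge 10 of 14 (RED): { -2 -3/2 -11/8 -21/16 -41/32 | -163/128 -81/64 -5/4 -1 0 } ⇒ -327/256
edge 11 of 14 (RED): { -2 -3/2 -11/8 -21/16 -41/32 | -327/256 -163/128 -81/64 -5/4 -1 0 } ⇒ -655/512
edge 12 of 14 (RED): { -2 -3/2 -11/8 -21/16 -41/32 | -655/512 -327/256 -163/128 -81/64 -5/4 -1 0 } ⇒ -1311/1024
edge 13 of 14 (RED): { -2 -3/2 -11/8 -21/16 -41/32 | -1311/1024 -655/512 -327/256 -163/128 -81/64 -5/4 -1 0 } ⇒ -2623/2048
edge 14 of 14 (BLUE): { -2 -3/2 -11/8 -21/16 -41/32 -2623/2048 | -1311/1024 -655/512 -327/256 -163/128 -81/64 -5/4 -1 0 } ⇒ -5245/4096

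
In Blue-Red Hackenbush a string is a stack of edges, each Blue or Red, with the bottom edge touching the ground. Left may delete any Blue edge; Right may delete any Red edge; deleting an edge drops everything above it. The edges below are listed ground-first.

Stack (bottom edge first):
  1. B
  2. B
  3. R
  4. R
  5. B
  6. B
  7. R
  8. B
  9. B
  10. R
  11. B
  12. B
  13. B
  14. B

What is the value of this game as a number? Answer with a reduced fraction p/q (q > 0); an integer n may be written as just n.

Build G(s[:k]) for k = 1..14, string s = B B R R B B R B B R B B B B.
G_1 [B]  L=[0]  R=[·]  => 1
G_2 [BB]  L=[0; 1]  R=[·]  => 2
G_3 [BBR]  L=[0; 1]  R=[2]  => 3/2
G_4 [BBRR]  L=[0; 1]  R=[3/2; 2]  => 5/4
G_5 [BBRRB]  L=[0; 1; 5/4]  R=[3/2; 2]  => 11/8
G_6 [BBRRBB]  L=[0; 1; 5/4; 11/8]  R=[3/2; 2]  => 23/16
G_7 [BBRRBBR]  L=[0; 1; 5/4; 11/8]  R=[23/16; 3/2; 2]  => 45/32
G_8 [BBRRBBRB]  L=[0; 1; 5/4; 11/8; 45/32]  R=[23/16; 3/2; 2]  => 91/64
G_9 [BBRRBBRBB]  L=[0; 1; 5/4; 11/8; 45/32; 91/64]  R=[23/16; 3/2; 2]  => 183/128
G_10 [BBRRBBRBBR]  L=[0; 1; 5/4; 11/8; 45/32; 91/64]  R=[183/128; 23/16; 3/2; 2]  => 365/256
G_11 [BBRRBBRBBRB]  L=[0; 1; 5/4; 11/8; 45/32; 91/64; 365/256]  R=[183/128; 23/16; 3/2; 2]  => 731/512
G_12 [BBRRBBRBBRBB]  L=[0; 1; 5/4; 11/8; 45/32; 91/64; 365/256; 731/512]  R=[183/128; 23/16; 3/2; 2]  => 1463/1024
G_13 [BBRRBBRBBRBBB]  L=[0; 1; 5/4; 11/8; 45/32; 91/64; 365/256; 731/512; 1463/1024]  R=[183/128; 23/16; 3/2; 2]  => 2927/2048
G_14 [BBRRBBRBBRBBBB]  L=[0; 1; 5/4; 11/8; 45/32; 91/64; 365/256; 731/512; 1463/1024; 2927/2048]  R=[183/128; 23/16; 3/2; 2]  => 5855/4096

5855/4096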